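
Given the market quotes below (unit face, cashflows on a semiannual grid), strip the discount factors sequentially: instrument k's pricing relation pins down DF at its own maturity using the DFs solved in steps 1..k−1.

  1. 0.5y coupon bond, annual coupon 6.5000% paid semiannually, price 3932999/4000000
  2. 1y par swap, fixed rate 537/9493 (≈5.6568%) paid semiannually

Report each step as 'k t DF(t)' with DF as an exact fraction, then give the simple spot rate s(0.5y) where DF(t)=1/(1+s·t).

step 1 [0.5y] bond c/2=13/400: DF=(3932999/4000000 − 13/400·(0))/(1+13/400) = 9523/10000 ≈ 0.952300
step 2 [1y] swap r/2=537/18986: DF=(1 − 537/18986·(0.952300))/(1+537/18986) = 9463/10000 ≈ 0.946300

1 1/2 9523/10000
2 1 9463/10000
s(0.5y) = (1/(9523/10000) − 1)/(1/2) = 954/9523 ≈ 10.0179%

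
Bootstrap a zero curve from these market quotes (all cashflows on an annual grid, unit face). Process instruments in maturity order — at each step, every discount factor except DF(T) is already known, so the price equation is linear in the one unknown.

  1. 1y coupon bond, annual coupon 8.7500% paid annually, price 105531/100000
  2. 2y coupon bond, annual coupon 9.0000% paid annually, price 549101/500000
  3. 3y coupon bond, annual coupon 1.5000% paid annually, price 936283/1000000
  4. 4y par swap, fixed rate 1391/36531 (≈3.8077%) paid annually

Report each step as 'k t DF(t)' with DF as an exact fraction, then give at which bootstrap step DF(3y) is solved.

step 1 [1y] bond c/1=7/80: DF=(105531/100000 − 7/80·(0))/(1+7/80) = 1213/1250 ≈ 0.970400
step 2 [2y] bond c/1=9/100: DF=(549101/500000 − 9/100·(0.970400))/(1+9/100) = 4637/5000 ≈ 0.927400
step 3 [3y] bond c/1=3/200: DF=(936283/1000000 − 3/200·(0.970400+0.927400))/(1+3/200) = 559/625 ≈ 0.894400
step 4 [4y] swap r/1=1391/36531: DF=(1 − 1391/36531·(0.970400+0.927400+0.894400))/(1+1391/36531) = 8609/10000 ≈ 0.860900

1 1 1213/1250
2 2 4637/5000
3 3 559/625
4 4 8609/10000
DF(3y) is solved at step 3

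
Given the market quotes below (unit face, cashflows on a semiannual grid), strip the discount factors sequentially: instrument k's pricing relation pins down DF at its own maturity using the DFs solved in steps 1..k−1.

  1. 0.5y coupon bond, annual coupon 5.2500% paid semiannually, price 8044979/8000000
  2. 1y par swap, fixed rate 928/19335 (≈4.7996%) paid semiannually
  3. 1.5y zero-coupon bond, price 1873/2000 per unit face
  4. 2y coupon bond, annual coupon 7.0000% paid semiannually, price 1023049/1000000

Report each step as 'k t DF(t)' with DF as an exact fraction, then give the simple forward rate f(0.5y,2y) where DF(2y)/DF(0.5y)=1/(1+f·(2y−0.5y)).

1 1/2 9799/10000
2 1 596/625
3 3/2 1873/2000
4 2 4457/5000
f(0.5y,2y) = ((9799/10000)/(4457/5000) − 1)/(3/2) = 295/4457 ≈ 6.6188%

step 1 [0.5y] bond c/2=21/800: DF=(8044979/8000000 − 21/800·(0))/(1+21/800) = 9799/10000 ≈ 0.979900
step 2 [1y] swap r/2=464/19335: DF=(1 − 464/19335·(0.979900))/(1+464/19335) = 596/625 ≈ 0.953600
step 3 [1.5y] zero: DF = P = 1873/2000 ≈ 0.936500
step 4 [2y] bond c/2=7/200: DF=(1023049/1000000 − 7/200·(0.979900+0.953600+0.936500))/(1+7/200) = 4457/5000 ≈ 0.891400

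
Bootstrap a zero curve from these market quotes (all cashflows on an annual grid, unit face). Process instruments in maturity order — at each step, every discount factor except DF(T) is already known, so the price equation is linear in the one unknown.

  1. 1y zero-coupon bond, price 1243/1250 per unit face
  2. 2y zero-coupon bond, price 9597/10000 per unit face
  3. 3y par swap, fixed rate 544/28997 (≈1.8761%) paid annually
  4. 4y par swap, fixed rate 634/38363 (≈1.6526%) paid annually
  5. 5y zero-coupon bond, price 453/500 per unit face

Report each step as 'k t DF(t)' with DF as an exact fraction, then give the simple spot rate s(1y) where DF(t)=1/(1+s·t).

step 1 [1y] zero: DF = P = 1243/1250 ≈ 0.994400
step 2 [2y] zero: DF = P = 9597/10000 ≈ 0.959700
step 3 [3y] swap r/1=544/28997: DF=(1 − 544/28997·(0.994400+0.959700))/(1+544/28997) = 591/625 ≈ 0.945600
step 4 [4y] swap r/1=634/38363: DF=(1 − 634/38363·(0.994400+0.959700+0.945600))/(1+634/38363) = 4683/5000 ≈ 0.936600
step 5 [5y] zero: DF = P = 453/500 ≈ 0.906000

1 1 1243/1250
2 2 9597/10000
3 3 591/625
4 4 4683/5000
5 5 453/500
s(1y) = (1/(1243/1250) − 1)/(1) = 7/1243 ≈ 0.5632%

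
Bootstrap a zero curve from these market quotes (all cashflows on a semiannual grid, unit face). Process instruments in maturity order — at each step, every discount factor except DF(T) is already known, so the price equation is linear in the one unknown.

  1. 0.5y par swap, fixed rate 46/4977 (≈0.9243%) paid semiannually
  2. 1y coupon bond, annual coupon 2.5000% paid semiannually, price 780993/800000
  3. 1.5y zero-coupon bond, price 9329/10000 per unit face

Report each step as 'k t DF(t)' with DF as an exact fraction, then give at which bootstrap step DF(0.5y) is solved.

step 1 [0.5y] swap r/2=23/4977: DF=(1 − 23/4977·(0))/(1+23/4977) = 4977/5000 ≈ 0.995400
step 2 [1y] bond c/2=1/80: DF=(780993/800000 − 1/80·(0.995400))/(1+1/80) = 9519/10000 ≈ 0.951900
step 3 [1.5y] zero: DF = P = 9329/10000 ≈ 0.932900

1 1/2 4977/5000
2 1 9519/10000
3 3/2 9329/10000
DF(0.5y) is solved at step 1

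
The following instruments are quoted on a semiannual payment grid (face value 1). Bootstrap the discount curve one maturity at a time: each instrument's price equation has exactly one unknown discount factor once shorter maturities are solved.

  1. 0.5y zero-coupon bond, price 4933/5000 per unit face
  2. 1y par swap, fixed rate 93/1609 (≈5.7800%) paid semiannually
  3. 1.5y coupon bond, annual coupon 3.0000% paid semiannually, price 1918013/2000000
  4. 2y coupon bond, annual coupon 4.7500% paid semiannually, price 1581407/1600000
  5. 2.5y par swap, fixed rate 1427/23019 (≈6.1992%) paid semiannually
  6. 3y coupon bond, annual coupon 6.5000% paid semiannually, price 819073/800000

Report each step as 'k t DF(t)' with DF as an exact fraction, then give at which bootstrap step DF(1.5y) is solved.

step 1 [0.5y] zero: DF = P = 4933/5000 ≈ 0.986600
step 2 [1y] swap r/2=93/3218: DF=(1 − 93/3218·(0.986600))/(1+93/3218) = 4721/5000 ≈ 0.944200
step 3 [1.5y] bond c/2=3/200: DF=(1918013/2000000 − 3/200·(0.986600+0.944200))/(1+3/200) = 9163/10000 ≈ 0.916300
step 4 [2y] bond c/2=19/800: DF=(1581407/1600000 − 19/800·(0.986600+0.944200+0.916300))/(1+19/800) = 4497/5000 ≈ 0.899400
step 5 [2.5y] swap r/2=1427/46038: DF=(1 − 1427/46038·(0.986600+0.944200+0.916300+0.899400))/(1+1427/46038) = 8573/10000 ≈ 0.857300
step 6 [3y] bond c/2=13/400: DF=(819073/800000 − 13/400·(0.986600+0.944200+0.916300+0.899400+0.857300))/(1+13/400) = 8467/10000 ≈ 0.846700

1 1/2 4933/5000
2 1 4721/5000
3 3/2 9163/10000
4 2 4497/5000
5 5/2 8573/10000
6 3 8467/10000
DF(1.5y) is solved at step 3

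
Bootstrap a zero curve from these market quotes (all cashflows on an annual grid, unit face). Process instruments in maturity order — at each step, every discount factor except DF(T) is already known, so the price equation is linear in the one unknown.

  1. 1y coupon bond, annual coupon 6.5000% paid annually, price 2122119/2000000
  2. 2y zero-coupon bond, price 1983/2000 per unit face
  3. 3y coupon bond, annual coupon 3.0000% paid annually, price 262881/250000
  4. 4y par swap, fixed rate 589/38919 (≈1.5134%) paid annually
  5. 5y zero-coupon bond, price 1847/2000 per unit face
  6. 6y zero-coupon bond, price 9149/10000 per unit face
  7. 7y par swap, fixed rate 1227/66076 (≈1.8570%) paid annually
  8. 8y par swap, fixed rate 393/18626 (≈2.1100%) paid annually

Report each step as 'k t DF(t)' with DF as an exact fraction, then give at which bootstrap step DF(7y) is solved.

1 1 9963/10000
2 2 1983/2000
3 3 963/1000
4 4 9411/10000
5 5 1847/2000
6 6 9149/10000
7 7 8773/10000
8 8 2107/2500
DF(7y) is solved at step 7

step 1 [1y] bond c/1=13/200: DF=(2122119/2000000 − 13/200·(0))/(1+13/200) = 9963/10000 ≈ 0.996300
step 2 [2y] zero: DF = P = 1983/2000 ≈ 0.991500
step 3 [3y] bond c/1=3/100: DF=(262881/250000 − 3/100·(0.996300+0.991500))/(1+3/100) = 963/1000 ≈ 0.963000
step 4 [4y] swap r/1=589/38919: DF=(1 − 589/38919·(0.996300+0.991500+0.963000))/(1+589/38919) = 9411/10000 ≈ 0.941100
step 5 [5y] zero: DF = P = 1847/2000 ≈ 0.923500
step 6 [6y] zero: DF = P = 9149/10000 ≈ 0.914900
step 7 [7y] swap r/1=1227/66076: DF=(1 − 1227/66076·(0.996300+0.991500+0.963000+0.941100+0.923500+0.914900))/(1+1227/66076) = 8773/10000 ≈ 0.877300
step 8 [8y] swap r/1=393/18626: DF=(1 − 393/18626·(0.996300+0.991500+0.963000+0.941100+0.923500+0.914900+0.877300))/(1+393/18626) = 2107/2500 ≈ 0.842800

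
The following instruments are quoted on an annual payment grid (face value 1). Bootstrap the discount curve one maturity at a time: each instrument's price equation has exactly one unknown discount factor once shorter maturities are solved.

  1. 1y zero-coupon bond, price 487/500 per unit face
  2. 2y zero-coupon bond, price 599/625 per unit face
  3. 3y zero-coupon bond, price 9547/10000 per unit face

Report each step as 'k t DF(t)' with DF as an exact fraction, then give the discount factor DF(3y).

step 1 [1y] zero: DF = P = 487/500 ≈ 0.974000
step 2 [2y] zero: DF = P = 599/625 ≈ 0.958400
step 3 [3y] zero: DF = P = 9547/10000 ≈ 0.954700

1 1 487/500
2 2 599/625
3 3 9547/10000
DF(3y) = 9547/10000 ≈ 0.954700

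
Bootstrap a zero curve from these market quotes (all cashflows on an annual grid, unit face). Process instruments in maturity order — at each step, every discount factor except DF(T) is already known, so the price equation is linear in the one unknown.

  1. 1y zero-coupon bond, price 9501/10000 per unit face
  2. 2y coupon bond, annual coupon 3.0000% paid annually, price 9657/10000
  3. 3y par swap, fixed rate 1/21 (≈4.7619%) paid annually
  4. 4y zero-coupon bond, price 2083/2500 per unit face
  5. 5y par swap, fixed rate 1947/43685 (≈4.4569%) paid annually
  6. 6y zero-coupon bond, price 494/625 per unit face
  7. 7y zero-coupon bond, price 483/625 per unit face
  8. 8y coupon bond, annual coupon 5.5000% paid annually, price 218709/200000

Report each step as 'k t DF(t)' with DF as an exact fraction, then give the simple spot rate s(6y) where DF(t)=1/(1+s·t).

step 1 [1y] zero: DF = P = 9501/10000 ≈ 0.950100
step 2 [2y] bond c/1=3/100: DF=(9657/10000 − 3/100·(0.950100))/(1+3/100) = 9099/10000 ≈ 0.909900
step 3 [3y] swap r/1=1/21: DF=(1 − 1/21·(0.950100+0.909900))/(1+1/21) = 87/100 ≈ 0.870000
step 4 [4y] zero: DF = P = 2083/2500 ≈ 0.833200
step 5 [5y] swap r/1=1947/43685: DF=(1 − 1947/43685·(0.950100+0.909900+0.870000+0.833200))/(1+1947/43685) = 8053/10000 ≈ 0.805300
step 6 [6y] zero: DF = P = 494/625 ≈ 0.790400
step 7 [7y] zero: DF = P = 483/625 ≈ 0.772800
step 8 [8y] bond c/1=11/200: DF=(218709/200000 − 11/200·(0.950100+0.909900+0.870000+0.833200+0.805300+0.790400+0.772800))/(1+11/200) = 7273/10000 ≈ 0.727300

1 1 9501/10000
2 2 9099/10000
3 3 87/100
4 4 2083/2500
5 5 8053/10000
6 6 494/625
7 7 483/625
8 8 7273/10000
s(6y) = (1/(494/625) − 1)/(6) = 131/2964 ≈ 4.4197%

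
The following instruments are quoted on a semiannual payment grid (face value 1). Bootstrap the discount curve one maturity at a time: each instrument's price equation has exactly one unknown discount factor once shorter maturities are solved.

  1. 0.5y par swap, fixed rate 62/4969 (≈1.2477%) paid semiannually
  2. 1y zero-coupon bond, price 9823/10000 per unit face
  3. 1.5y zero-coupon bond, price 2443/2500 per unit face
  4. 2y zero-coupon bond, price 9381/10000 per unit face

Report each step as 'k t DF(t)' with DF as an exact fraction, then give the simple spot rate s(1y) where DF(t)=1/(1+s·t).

step 1 [0.5y] swap r/2=31/4969: DF=(1 − 31/4969·(0))/(1+31/4969) = 4969/5000 ≈ 0.993800
step 2 [1y] zero: DF = P = 9823/10000 ≈ 0.982300
step 3 [1.5y] zero: DF = P = 2443/2500 ≈ 0.977200
step 4 [2y] zero: DF = P = 9381/10000 ≈ 0.938100

1 1/2 4969/5000
2 1 9823/10000
3 3/2 2443/2500
4 2 9381/10000
s(1y) = (1/(9823/10000) − 1)/(1) = 177/9823 ≈ 1.8019%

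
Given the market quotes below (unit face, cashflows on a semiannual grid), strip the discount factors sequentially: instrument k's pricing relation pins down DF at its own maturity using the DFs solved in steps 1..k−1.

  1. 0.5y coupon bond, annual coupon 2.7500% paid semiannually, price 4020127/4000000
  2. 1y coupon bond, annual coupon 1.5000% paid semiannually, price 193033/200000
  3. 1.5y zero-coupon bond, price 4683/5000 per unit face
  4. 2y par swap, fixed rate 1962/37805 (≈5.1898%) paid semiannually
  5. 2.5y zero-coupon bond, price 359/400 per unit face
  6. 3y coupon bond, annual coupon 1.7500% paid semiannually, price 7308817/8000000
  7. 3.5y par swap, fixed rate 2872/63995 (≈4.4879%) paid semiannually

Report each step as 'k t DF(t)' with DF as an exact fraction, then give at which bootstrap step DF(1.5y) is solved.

1 1/2 4957/5000
2 1 4753/5000
3 3/2 4683/5000
4 2 9019/10000
5 5/2 359/400
6 3 8651/10000
7 7/2 2141/2500
DF(1.5y) is solved at step 3

step 1 [0.5y] bond c/2=11/800: DF=(4020127/4000000 − 11/800·(0))/(1+11/800) = 4957/5000 ≈ 0.991400
step 2 [1y] bond c/2=3/400: DF=(193033/200000 − 3/400·(0.991400))/(1+3/400) = 4753/5000 ≈ 0.950600
step 3 [1.5y] zero: DF = P = 4683/5000 ≈ 0.936600
step 4 [2y] swap r/2=981/37805: DF=(1 − 981/37805·(0.991400+0.950600+0.936600))/(1+981/37805) = 9019/10000 ≈ 0.901900
step 5 [2.5y] zero: DF = P = 359/400 ≈ 0.897500
step 6 [3y] bond c/2=7/800: DF=(7308817/8000000 − 7/800·(0.991400+0.950600+0.936600+0.901900+0.897500))/(1+7/800) = 8651/10000 ≈ 0.865100
step 7 [3.5y] swap r/2=1436/63995: DF=(1 − 1436/63995·(0.991400+0.950600+0.936600+0.901900+0.897500+0.865100))/(1+1436/63995) = 2141/2500 ≈ 0.856400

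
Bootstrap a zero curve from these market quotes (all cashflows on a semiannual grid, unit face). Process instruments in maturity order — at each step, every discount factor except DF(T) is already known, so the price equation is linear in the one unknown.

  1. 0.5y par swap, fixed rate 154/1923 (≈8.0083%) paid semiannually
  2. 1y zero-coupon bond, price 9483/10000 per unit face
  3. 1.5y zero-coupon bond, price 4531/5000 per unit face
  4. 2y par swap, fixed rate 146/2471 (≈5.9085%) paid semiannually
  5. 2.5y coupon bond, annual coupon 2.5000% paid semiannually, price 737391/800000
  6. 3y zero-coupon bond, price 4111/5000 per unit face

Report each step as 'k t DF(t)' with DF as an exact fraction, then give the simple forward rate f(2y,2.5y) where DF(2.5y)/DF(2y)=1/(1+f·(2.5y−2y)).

step 1 [0.5y] swap r/2=77/1923: DF=(1 − 77/1923·(0))/(1+77/1923) = 1923/2000 ≈ 0.961500
step 2 [1y] zero: DF = P = 9483/10000 ≈ 0.948300
step 3 [1.5y] zero: DF = P = 4531/5000 ≈ 0.906200
step 4 [2y] swap r/2=73/2471: DF=(1 − 73/2471·(0.961500+0.948300+0.906200))/(1+73/2471) = 1781/2000 ≈ 0.890500
step 5 [2.5y] bond c/2=1/80: DF=(737391/800000 − 1/80·(0.961500+0.948300+0.906200+0.890500))/(1+1/80) = 4323/5000 ≈ 0.864600
step 6 [3y] zero: DF = P = 4111/5000 ≈ 0.822200

1 1/2 1923/2000
2 1 9483/10000
3 3/2 4531/5000
4 2 1781/2000
5 5/2 4323/5000
6 3 4111/5000
f(2y,2.5y) = ((1781/2000)/(4323/5000) − 1)/(1/2) = 259/4323 ≈ 5.9912%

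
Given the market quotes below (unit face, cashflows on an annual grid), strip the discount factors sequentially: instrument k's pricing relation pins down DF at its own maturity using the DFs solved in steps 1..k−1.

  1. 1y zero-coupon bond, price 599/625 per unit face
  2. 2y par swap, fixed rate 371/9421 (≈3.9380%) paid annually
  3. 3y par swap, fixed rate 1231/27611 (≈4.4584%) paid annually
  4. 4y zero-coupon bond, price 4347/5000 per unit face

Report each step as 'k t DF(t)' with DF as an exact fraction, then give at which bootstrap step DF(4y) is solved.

1 1 599/625
2 2 4629/5000
3 3 8769/10000
4 4 4347/5000
DF(4y) is solved at step 4

step 1 [1y] zero: DF = P = 599/625 ≈ 0.958400
step 2 [2y] swap r/1=371/9421: DF=(1 − 371/9421·(0.958400))/(1+371/9421) = 4629/5000 ≈ 0.925800
step 3 [3y] swap r/1=1231/27611: DF=(1 − 1231/27611·(0.958400+0.925800))/(1+1231/27611) = 8769/10000 ≈ 0.876900
step 4 [4y] zero: DF = P = 4347/5000 ≈ 0.869400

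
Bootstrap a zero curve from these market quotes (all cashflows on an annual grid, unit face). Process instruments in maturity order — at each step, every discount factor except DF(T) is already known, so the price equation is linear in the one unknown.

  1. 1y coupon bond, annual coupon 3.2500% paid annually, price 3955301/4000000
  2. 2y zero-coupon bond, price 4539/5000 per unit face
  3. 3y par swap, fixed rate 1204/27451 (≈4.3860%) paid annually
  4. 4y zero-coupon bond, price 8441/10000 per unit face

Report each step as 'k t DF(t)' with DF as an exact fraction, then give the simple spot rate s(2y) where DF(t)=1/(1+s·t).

step 1 [1y] bond c/1=13/400: DF=(3955301/4000000 − 13/400·(0))/(1+13/400) = 9577/10000 ≈ 0.957700
step 2 [2y] zero: DF = P = 4539/5000 ≈ 0.907800
step 3 [3y] swap r/1=1204/27451: DF=(1 − 1204/27451·(0.957700+0.907800))/(1+1204/27451) = 2199/2500 ≈ 0.879600
step 4 [4y] zero: DF = P = 8441/10000 ≈ 0.844100

1 1 9577/10000
2 2 4539/5000
3 3 2199/2500
4 4 8441/10000
s(2y) = (1/(4539/5000) − 1)/(2) = 461/9078 ≈ 5.0782%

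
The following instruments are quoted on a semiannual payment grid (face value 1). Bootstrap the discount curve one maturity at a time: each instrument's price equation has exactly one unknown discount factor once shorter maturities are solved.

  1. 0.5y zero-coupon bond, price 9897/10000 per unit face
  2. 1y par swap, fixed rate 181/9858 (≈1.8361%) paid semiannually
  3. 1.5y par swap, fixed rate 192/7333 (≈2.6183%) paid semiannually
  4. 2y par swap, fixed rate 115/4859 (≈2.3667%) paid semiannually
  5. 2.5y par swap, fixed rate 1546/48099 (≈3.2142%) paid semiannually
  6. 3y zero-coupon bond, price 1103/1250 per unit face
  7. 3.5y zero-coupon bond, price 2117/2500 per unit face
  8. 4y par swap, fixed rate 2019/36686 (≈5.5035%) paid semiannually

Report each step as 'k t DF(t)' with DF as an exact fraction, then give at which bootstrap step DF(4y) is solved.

step 1 [0.5y] zero: DF = P = 9897/10000 ≈ 0.989700
step 2 [1y] swap r/2=181/19716: DF=(1 − 181/19716·(0.989700))/(1+181/19716) = 9819/10000 ≈ 0.981900
step 3 [1.5y] swap r/2=96/7333: DF=(1 − 96/7333·(0.989700+0.981900))/(1+96/7333) = 601/625 ≈ 0.961600
step 4 [2y] swap r/2=115/9718: DF=(1 − 115/9718·(0.989700+0.981900+0.961600))/(1+115/9718) = 477/500 ≈ 0.954000
step 5 [2.5y] swap r/2=773/48099: DF=(1 − 773/48099·(0.989700+0.981900+0.961600+0.954000))/(1+773/48099) = 9227/10000 ≈ 0.922700
step 6 [3y] zero: DF = P = 1103/1250 ≈ 0.882400
step 7 [3.5y] zero: DF = P = 2117/2500 ≈ 0.846800
step 8 [4y] swap r/2=2019/73372: DF=(1 − 2019/73372·(0.989700+0.981900+0.961600+0.954000+0.922700+0.882400+0.846800))/(1+2019/73372) = 7981/10000 ≈ 0.798100

1 1/2 9897/10000
2 1 9819/10000
3 3/2 601/625
4 2 477/500
5 5/2 9227/10000
6 3 1103/1250
7 7/2 2117/2500
8 4 7981/10000
DF(4y) is solved at step 8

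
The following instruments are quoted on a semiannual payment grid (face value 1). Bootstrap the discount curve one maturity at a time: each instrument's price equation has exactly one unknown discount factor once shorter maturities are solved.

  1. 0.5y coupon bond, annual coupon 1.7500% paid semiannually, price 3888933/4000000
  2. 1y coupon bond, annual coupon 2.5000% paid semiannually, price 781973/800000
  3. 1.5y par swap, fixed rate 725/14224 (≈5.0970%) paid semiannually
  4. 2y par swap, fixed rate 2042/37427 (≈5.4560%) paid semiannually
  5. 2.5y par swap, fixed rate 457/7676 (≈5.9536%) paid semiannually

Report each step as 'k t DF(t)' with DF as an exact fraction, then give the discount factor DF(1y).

1 1/2 4819/5000
2 1 1907/2000
3 3/2 371/400
4 2 8979/10000
5 5/2 8629/10000
DF(1y) = 1907/2000 ≈ 0.953500

step 1 [0.5y] bond c/2=7/800: DF=(3888933/4000000 − 7/800·(0))/(1+7/800) = 4819/5000 ≈ 0.963800
step 2 [1y] bond c/2=1/80: DF=(781973/800000 − 1/80·(0.963800))/(1+1/80) = 1907/2000 ≈ 0.953500
step 3 [1.5y] swap r/2=725/28448: DF=(1 − 725/28448·(0.963800+0.953500))/(1+725/28448) = 371/400 ≈ 0.927500
step 4 [2y] swap r/2=1021/37427: DF=(1 − 1021/37427·(0.963800+0.953500+0.927500))/(1+1021/37427) = 8979/10000 ≈ 0.897900
step 5 [2.5y] swap r/2=457/15352: DF=(1 − 457/15352·(0.963800+0.953500+0.927500+0.897900))/(1+457/15352) = 8629/10000 ≈ 0.862900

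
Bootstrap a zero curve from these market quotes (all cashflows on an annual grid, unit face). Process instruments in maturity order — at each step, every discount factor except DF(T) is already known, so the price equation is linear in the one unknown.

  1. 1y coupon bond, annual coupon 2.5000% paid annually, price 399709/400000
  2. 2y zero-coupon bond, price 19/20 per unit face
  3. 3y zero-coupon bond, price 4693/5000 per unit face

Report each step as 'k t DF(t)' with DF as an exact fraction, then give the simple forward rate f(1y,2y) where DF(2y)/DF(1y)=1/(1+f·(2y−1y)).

1 1 9749/10000
2 2 19/20
3 3 4693/5000
f(1y,2y) = ((9749/10000)/(19/20) − 1)/(1) = 249/9500 ≈ 2.6211%

step 1 [1y] bond c/1=1/40: DF=(399709/400000 − 1/40·(0))/(1+1/40) = 9749/10000 ≈ 0.974900
step 2 [2y] zero: DF = P = 19/20 ≈ 0.950000
step 3 [3y] zero: DF = P = 4693/5000 ≈ 0.938600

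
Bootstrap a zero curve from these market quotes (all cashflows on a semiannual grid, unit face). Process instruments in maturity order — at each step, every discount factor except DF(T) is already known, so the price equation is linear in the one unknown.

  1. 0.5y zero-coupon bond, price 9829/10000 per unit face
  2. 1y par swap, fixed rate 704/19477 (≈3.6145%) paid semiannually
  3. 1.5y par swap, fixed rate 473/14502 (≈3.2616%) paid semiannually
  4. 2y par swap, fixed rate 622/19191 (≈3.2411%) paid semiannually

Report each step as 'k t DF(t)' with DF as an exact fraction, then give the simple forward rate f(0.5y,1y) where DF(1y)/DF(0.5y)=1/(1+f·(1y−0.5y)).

1 1/2 9829/10000
2 1 603/625
3 3/2 9527/10000
4 2 4689/5000
f(0.5y,1y) = ((9829/10000)/(603/625) − 1)/(1/2) = 181/4824 ≈ 3.7521%

step 1 [0.5y] zero: DF = P = 9829/10000 ≈ 0.982900
step 2 [1y] swap r/2=352/19477: DF=(1 − 352/19477·(0.982900))/(1+352/19477) = 603/625 ≈ 0.964800
step 3 [1.5y] swap r/2=473/29004: DF=(1 − 473/29004·(0.982900+0.964800))/(1+473/29004) = 9527/10000 ≈ 0.952700
step 4 [2y] swap r/2=311/19191: DF=(1 − 311/19191·(0.982900+0.964800+0.952700))/(1+311/19191) = 4689/5000 ≈ 0.937800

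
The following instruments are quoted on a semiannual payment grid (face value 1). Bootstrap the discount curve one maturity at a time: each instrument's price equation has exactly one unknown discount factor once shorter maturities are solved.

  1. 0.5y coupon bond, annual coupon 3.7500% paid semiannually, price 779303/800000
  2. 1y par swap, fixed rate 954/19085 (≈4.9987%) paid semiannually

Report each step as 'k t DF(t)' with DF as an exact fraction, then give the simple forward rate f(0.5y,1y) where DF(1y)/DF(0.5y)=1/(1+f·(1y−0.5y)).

step 1 [0.5y] bond c/2=3/160: DF=(779303/800000 − 3/160·(0))/(1+3/160) = 4781/5000 ≈ 0.956200
step 2 [1y] swap r/2=477/19085: DF=(1 − 477/19085·(0.956200))/(1+477/19085) = 9523/10000 ≈ 0.952300

1 1/2 4781/5000
2 1 9523/10000
f(0.5y,1y) = ((4781/5000)/(9523/10000) − 1)/(1/2) = 78/9523 ≈ 0.8191%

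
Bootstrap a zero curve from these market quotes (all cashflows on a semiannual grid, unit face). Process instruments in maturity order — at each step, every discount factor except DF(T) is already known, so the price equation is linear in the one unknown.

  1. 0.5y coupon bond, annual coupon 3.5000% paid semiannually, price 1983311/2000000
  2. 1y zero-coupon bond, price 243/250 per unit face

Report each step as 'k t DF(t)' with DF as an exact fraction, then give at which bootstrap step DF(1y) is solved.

step 1 [0.5y] bond c/2=7/400: DF=(1983311/2000000 − 7/400·(0))/(1+7/400) = 4873/5000 ≈ 0.974600
step 2 [1y] zero: DF = P = 243/250 ≈ 0.972000

1 1/2 4873/5000
2 1 243/250
DF(1y) is solved at step 2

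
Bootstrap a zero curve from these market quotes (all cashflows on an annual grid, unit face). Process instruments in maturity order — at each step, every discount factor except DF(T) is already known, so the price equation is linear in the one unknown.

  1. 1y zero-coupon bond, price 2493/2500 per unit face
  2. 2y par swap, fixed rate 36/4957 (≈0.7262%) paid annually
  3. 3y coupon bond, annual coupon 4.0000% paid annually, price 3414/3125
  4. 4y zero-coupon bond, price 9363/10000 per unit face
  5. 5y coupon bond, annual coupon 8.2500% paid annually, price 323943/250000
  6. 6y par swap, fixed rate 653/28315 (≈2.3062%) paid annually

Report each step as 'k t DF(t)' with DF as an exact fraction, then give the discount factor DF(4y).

step 1 [1y] zero: DF = P = 2493/2500 ≈ 0.997200
step 2 [2y] swap r/1=36/4957: DF=(1 − 36/4957·(0.997200))/(1+36/4957) = 616/625 ≈ 0.985600
step 3 [3y] bond c/1=1/25: DF=(3414/3125 − 1/25·(0.997200+0.985600))/(1+1/25) = 4871/5000 ≈ 0.974200
step 4 [4y] zero: DF = P = 9363/10000 ≈ 0.936300
step 5 [5y] bond c/1=33/400: DF=(323943/250000 − 33/400·(0.997200+0.985600+0.974200+0.936300))/(1+33/400) = 9003/10000 ≈ 0.900300
step 6 [6y] swap r/1=653/28315: DF=(1 − 653/28315·(0.997200+0.985600+0.974200+0.936300+0.900300))/(1+653/28315) = 4347/5000 ≈ 0.869400

1 1 2493/2500
2 2 616/625
3 3 4871/5000
4 4 9363/10000
5 5 9003/10000
6 6 4347/5000
DF(4y) = 9363/10000 ≈ 0.936300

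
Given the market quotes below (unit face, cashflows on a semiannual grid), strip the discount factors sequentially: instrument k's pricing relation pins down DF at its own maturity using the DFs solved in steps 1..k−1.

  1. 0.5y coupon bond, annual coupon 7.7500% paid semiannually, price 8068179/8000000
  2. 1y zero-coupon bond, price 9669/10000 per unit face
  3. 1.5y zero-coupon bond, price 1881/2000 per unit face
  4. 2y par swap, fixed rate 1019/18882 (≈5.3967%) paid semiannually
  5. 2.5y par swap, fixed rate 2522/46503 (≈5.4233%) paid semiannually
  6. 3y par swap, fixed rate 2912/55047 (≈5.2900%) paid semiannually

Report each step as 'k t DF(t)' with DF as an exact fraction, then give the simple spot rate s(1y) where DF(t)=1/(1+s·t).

1 1/2 9709/10000
2 1 9669/10000
3 3/2 1881/2000
4 2 8981/10000
5 5/2 8739/10000
6 3 534/625
s(1y) = (1/(9669/10000) − 1)/(1) = 331/9669 ≈ 3.4233%

step 1 [0.5y] bond c/2=31/800: DF=(8068179/8000000 − 31/800·(0))/(1+31/800) = 9709/10000 ≈ 0.970900
step 2 [1y] zero: DF = P = 9669/10000 ≈ 0.966900
step 3 [1.5y] zero: DF = P = 1881/2000 ≈ 0.940500
step 4 [2y] swap r/2=1019/37764: DF=(1 − 1019/37764·(0.970900+0.966900+0.940500))/(1+1019/37764) = 8981/10000 ≈ 0.898100
step 5 [2.5y] swap r/2=1261/46503: DF=(1 − 1261/46503·(0.970900+0.966900+0.940500+0.898100))/(1+1261/46503) = 8739/10000 ≈ 0.873900
step 6 [3y] swap r/2=1456/55047: DF=(1 − 1456/55047·(0.970900+0.966900+0.940500+0.898100+0.873900))/(1+1456/55047) = 534/625 ≈ 0.854400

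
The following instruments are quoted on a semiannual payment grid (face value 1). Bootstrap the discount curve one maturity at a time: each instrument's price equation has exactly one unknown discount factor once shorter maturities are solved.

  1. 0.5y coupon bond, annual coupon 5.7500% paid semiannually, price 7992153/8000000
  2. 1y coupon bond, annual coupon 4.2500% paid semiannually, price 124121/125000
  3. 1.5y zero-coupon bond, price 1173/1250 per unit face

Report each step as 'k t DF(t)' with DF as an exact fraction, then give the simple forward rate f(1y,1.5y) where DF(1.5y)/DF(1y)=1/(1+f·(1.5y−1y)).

1 1/2 9711/10000
2 1 9521/10000
3 3/2 1173/1250
f(1y,1.5y) = ((9521/10000)/(1173/1250) − 1)/(1/2) = 137/4692 ≈ 2.9199%

step 1 [0.5y] bond c/2=23/800: DF=(7992153/8000000 − 23/800·(0))/(1+23/800) = 9711/10000 ≈ 0.971100
step 2 [1y] bond c/2=17/800: DF=(124121/125000 − 17/800·(0.971100))/(1+17/800) = 9521/10000 ≈ 0.952100
step 3 [1.5y] zero: DF = P = 1173/1250 ≈ 0.938400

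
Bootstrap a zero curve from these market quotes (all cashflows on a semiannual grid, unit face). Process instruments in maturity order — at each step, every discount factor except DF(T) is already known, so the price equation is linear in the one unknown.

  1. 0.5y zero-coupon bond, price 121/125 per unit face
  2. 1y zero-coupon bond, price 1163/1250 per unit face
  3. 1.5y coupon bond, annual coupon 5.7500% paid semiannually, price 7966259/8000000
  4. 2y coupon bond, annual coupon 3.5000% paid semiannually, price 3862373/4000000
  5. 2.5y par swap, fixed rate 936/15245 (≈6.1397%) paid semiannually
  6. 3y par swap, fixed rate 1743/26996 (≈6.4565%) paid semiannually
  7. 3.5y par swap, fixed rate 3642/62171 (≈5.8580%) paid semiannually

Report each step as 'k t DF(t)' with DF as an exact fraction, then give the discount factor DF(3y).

1 1/2 121/125
2 1 1163/1250
3 3/2 9149/10000
4 2 4503/5000
5 5/2 2149/2500
6 3 8257/10000
7 7/2 8179/10000
DF(3y) = 8257/10000 ≈ 0.825700

step 1 [0.5y] zero: DF = P = 121/125 ≈ 0.968000
step 2 [1y] zero: DF = P = 1163/1250 ≈ 0.930400
step 3 [1.5y] bond c/2=23/800: DF=(7966259/8000000 − 23/800·(0.968000+0.930400))/(1+23/800) = 9149/10000 ≈ 0.914900
step 4 [2y] bond c/2=7/400: DF=(3862373/4000000 − 7/400·(0.968000+0.930400+0.914900))/(1+7/400) = 4503/5000 ≈ 0.900600
step 5 [2.5y] swap r/2=468/15245: DF=(1 − 468/15245·(0.968000+0.930400+0.914900+0.900600))/(1+468/15245) = 2149/2500 ≈ 0.859600
step 6 [3y] swap r/2=1743/53992: DF=(1 − 1743/53992·(0.968000+0.930400+0.914900+0.900600+0.859600))/(1+1743/53992) = 8257/10000 ≈ 0.825700
step 7 [3.5y] swap r/2=1821/62171: DF=(1 − 1821/62171·(0.968000+0.930400+0.914900+0.900600+0.859600+0.825700))/(1+1821/62171) = 8179/10000 ≈ 0.817900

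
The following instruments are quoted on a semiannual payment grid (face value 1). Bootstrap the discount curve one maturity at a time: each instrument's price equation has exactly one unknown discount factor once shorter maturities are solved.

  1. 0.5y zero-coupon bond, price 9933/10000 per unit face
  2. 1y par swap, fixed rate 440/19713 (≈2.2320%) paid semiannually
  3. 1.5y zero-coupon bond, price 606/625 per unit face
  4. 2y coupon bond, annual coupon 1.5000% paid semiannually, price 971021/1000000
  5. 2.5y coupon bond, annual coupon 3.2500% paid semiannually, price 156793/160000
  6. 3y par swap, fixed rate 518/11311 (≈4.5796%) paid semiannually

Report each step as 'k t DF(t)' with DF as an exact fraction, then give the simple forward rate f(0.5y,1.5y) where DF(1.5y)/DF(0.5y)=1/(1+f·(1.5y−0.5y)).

1 1/2 9933/10000
2 1 489/500
3 3/2 606/625
4 2 9419/10000
5 5/2 4511/5000
6 3 1741/2000
f(0.5y,1.5y) = ((9933/10000)/(606/625) − 1)/(1) = 79/3232 ≈ 2.4443%

step 1 [0.5y] zero: DF = P = 9933/10000 ≈ 0.993300
step 2 [1y] swap r/2=220/19713: DF=(1 − 220/19713·(0.993300))/(1+220/19713) = 489/500 ≈ 0.978000
step 3 [1.5y] zero: DF = P = 606/625 ≈ 0.969600
step 4 [2y] bond c/2=3/400: DF=(971021/1000000 − 3/400·(0.993300+0.978000+0.969600))/(1+3/400) = 9419/10000 ≈ 0.941900
step 5 [2.5y] bond c/2=13/800: DF=(156793/160000 − 13/800·(0.993300+0.978000+0.969600+0.941900))/(1+13/800) = 4511/5000 ≈ 0.902200
step 6 [3y] swap r/2=259/11311: DF=(1 − 259/11311·(0.993300+0.978000+0.969600+0.941900+0.902200))/(1+259/11311) = 1741/2000 ≈ 0.870500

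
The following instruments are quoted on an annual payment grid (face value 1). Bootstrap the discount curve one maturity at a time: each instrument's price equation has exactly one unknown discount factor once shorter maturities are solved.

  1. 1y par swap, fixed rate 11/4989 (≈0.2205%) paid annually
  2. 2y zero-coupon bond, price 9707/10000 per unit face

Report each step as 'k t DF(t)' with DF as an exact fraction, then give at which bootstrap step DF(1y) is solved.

1 1 4989/5000
2 2 9707/10000
DF(1y) is solved at step 1

step 1 [1y] swap r/1=11/4989: DF=(1 − 11/4989·(0))/(1+11/4989) = 4989/5000 ≈ 0.997800
step 2 [2y] zero: DF = P = 9707/10000 ≈ 0.970700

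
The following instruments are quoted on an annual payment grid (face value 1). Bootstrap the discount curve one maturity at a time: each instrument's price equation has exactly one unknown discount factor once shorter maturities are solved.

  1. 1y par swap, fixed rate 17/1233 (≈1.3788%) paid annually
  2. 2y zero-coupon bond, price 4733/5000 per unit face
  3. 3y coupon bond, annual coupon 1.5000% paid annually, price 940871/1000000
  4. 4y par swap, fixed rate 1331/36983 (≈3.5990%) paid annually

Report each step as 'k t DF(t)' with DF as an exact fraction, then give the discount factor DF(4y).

step 1 [1y] swap r/1=17/1233: DF=(1 − 17/1233·(0))/(1+17/1233) = 1233/1250 ≈ 0.986400
step 2 [2y] zero: DF = P = 4733/5000 ≈ 0.946600
step 3 [3y] bond c/1=3/200: DF=(940871/1000000 − 3/200·(0.986400+0.946600))/(1+3/200) = 1123/1250 ≈ 0.898400
step 4 [4y] swap r/1=1331/36983: DF=(1 − 1331/36983·(0.986400+0.946600+0.898400))/(1+1331/36983) = 8669/10000 ≈ 0.866900

1 1 1233/1250
2 2 4733/5000
3 3 1123/1250
4 4 8669/10000
DF(4y) = 8669/10000 ≈ 0.866900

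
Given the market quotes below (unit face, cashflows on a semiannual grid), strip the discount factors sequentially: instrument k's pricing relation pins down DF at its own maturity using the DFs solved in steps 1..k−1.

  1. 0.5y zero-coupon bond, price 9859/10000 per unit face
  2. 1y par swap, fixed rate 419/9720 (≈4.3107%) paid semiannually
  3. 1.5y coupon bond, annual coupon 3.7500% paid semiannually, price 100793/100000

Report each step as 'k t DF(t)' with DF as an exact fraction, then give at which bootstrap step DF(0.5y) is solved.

1 1/2 9859/10000
2 1 9581/10000
3 3/2 596/625
DF(0.5y) is solved at step 1

step 1 [0.5y] zero: DF = P = 9859/10000 ≈ 0.985900
step 2 [1y] swap r/2=419/19440: DF=(1 − 419/19440·(0.985900))/(1+419/19440) = 9581/10000 ≈ 0.958100
step 3 [1.5y] bond c/2=3/160: DF=(100793/100000 − 3/160·(0.985900+0.958100))/(1+3/160) = 596/625 ≈ 0.953600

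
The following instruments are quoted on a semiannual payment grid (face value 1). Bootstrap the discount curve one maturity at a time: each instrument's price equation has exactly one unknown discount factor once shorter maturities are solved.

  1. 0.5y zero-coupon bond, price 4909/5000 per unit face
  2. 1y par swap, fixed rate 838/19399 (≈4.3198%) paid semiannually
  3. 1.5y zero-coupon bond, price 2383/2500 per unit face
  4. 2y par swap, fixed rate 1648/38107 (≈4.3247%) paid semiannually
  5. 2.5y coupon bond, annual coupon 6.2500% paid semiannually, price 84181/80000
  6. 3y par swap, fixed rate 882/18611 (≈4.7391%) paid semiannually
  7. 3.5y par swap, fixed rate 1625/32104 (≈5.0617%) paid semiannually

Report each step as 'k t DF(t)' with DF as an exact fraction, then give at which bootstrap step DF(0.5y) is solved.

1 1/2 4909/5000
2 1 9581/10000
3 3/2 2383/2500
4 2 1147/1250
5 5/2 9049/10000
6 3 8677/10000
7 7/2 67/80
DF(0.5y) is solved at step 1

step 1 [0.5y] zero: DF = P = 4909/5000 ≈ 0.981800
step 2 [1y] swap r/2=419/19399: DF=(1 − 419/19399·(0.981800))/(1+419/19399) = 9581/10000 ≈ 0.958100
step 3 [1.5y] zero: DF = P = 2383/2500 ≈ 0.953200
step 4 [2y] swap r/2=824/38107: DF=(1 − 824/38107·(0.981800+0.958100+0.953200))/(1+824/38107) = 1147/1250 ≈ 0.917600
step 5 [2.5y] bond c/2=1/32: DF=(84181/80000 − 1/32·(0.981800+0.958100+0.953200+0.917600))/(1+1/32) = 9049/10000 ≈ 0.904900
step 6 [3y] swap r/2=441/18611: DF=(1 − 441/18611·(0.981800+0.958100+0.953200+0.917600+0.904900))/(1+441/18611) = 8677/10000 ≈ 0.867700
step 7 [3.5y] swap r/2=1625/64208: DF=(1 − 1625/64208·(0.981800+0.958100+0.953200+0.917600+0.904900+0.867700))/(1+1625/64208) = 67/80 ≈ 0.837500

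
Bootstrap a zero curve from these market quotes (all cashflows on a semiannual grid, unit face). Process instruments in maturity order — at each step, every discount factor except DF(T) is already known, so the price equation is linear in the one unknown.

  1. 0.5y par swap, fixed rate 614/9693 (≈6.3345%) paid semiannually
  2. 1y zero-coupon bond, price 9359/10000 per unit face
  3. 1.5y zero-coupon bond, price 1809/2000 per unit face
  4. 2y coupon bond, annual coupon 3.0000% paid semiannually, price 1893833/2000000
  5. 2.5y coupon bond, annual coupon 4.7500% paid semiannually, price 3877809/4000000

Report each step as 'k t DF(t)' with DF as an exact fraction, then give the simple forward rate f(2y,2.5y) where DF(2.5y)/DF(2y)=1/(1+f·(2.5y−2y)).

1 1/2 9693/10000
2 1 9359/10000
3 3/2 1809/2000
4 2 4457/5000
5 5/2 8611/10000
f(2y,2.5y) = ((4457/5000)/(8611/10000) − 1)/(1/2) = 606/8611 ≈ 7.0375%

step 1 [0.5y] swap r/2=307/9693: DF=(1 − 307/9693·(0))/(1+307/9693) = 9693/10000 ≈ 0.969300
step 2 [1y] zero: DF = P = 9359/10000 ≈ 0.935900
step 3 [1.5y] zero: DF = P = 1809/2000 ≈ 0.904500
step 4 [2y] bond c/2=3/200: DF=(1893833/2000000 − 3/200·(0.969300+0.935900+0.904500))/(1+3/200) = 4457/5000 ≈ 0.891400
step 5 [2.5y] bond c/2=19/800: DF=(3877809/4000000 − 19/800·(0.969300+0.935900+0.904500+0.891400))/(1+19/800) = 8611/10000 ≈ 0.861100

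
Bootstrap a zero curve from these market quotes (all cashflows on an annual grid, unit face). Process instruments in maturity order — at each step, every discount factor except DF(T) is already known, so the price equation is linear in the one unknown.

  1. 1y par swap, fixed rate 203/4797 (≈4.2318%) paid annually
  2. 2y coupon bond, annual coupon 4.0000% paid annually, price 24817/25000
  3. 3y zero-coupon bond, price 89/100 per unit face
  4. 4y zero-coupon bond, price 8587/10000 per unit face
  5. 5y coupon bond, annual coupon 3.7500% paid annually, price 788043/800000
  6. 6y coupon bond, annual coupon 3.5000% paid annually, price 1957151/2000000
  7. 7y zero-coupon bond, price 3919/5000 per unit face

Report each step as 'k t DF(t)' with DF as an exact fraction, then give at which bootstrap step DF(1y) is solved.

step 1 [1y] swap r/1=203/4797: DF=(1 − 203/4797·(0))/(1+203/4797) = 4797/5000 ≈ 0.959400
step 2 [2y] bond c/1=1/25: DF=(24817/25000 − 1/25·(0.959400))/(1+1/25) = 1147/1250 ≈ 0.917600
step 3 [3y] zero: DF = P = 89/100 ≈ 0.890000
step 4 [4y] zero: DF = P = 8587/10000 ≈ 0.858700
step 5 [5y] bond c/1=3/80: DF=(788043/800000 − 3/80·(0.959400+0.917600+0.890000+0.858700))/(1+3/80) = 1023/1250 ≈ 0.818400
step 6 [6y] bond c/1=7/200: DF=(1957151/2000000 − 7/200·(0.959400+0.917600+0.890000+0.858700+0.818400))/(1+7/200) = 497/625 ≈ 0.795200
step 7 [7y] zero: DF = P = 3919/5000 ≈ 0.783800

1 1 4797/5000
2 2 1147/1250
3 3 89/100
4 4 8587/10000
5 5 1023/1250
6 6 497/625
7 7 3919/5000
DF(1y) is solved at step 1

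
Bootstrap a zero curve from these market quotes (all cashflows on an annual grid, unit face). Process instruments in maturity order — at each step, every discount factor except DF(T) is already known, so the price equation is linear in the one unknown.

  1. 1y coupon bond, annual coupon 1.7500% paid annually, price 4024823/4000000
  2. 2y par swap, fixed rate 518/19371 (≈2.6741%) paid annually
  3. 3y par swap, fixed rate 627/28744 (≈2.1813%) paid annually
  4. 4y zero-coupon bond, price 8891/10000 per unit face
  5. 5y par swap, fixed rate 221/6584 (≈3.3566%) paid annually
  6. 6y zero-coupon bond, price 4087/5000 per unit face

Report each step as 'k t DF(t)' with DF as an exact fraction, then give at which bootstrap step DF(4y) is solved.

1 1 9889/10000
2 2 4741/5000
3 3 9373/10000
4 4 8891/10000
5 5 8453/10000
6 6 4087/5000
DF(4y) is solved at step 4

step 1 [1y] bond c/1=7/400: DF=(4024823/4000000 − 7/400·(0))/(1+7/400) = 9889/10000 ≈ 0.988900
step 2 [2y] swap r/1=518/19371: DF=(1 − 518/19371·(0.988900))/(1+518/19371) = 4741/5000 ≈ 0.948200
step 3 [3y] swap r/1=627/28744: DF=(1 − 627/28744·(0.988900+0.948200))/(1+627/28744) = 9373/10000 ≈ 0.937300
step 4 [4y] zero: DF = P = 8891/10000 ≈ 0.889100
step 5 [5y] swap r/1=221/6584: DF=(1 − 221/6584·(0.988900+0.948200+0.937300+0.889100))/(1+221/6584) = 8453/10000 ≈ 0.845300
step 6 [6y] zero: DF = P = 4087/5000 ≈ 0.817400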